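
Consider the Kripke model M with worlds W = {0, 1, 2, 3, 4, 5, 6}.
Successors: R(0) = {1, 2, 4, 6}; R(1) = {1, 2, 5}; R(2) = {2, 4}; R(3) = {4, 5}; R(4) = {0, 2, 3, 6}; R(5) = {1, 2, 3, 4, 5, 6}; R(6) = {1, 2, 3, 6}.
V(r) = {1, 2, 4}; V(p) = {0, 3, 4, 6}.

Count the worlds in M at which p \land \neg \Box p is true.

Let φ = p \land \neg \Box p. Evaluate φ at each world:
  0 (successors {1, 2, 4, 6}): φ is true.
  1 (successors {1, 2, 5}): φ is false.
  2 (successors {2, 4}): φ is false.
  3 (successors {4, 5}): φ is true.
  4 (successors {0, 2, 3, 6}): φ is true.
  5 (successors {1, 2, 3, 4, 5, 6}): φ is false.
  6 (successors {1, 2, 3, 6}): φ is true.
For instance, at 6:
  At 6: p is true, \neg \Box p is true, so p \land \neg \Box p is true.
    At 6: \Box p is false, so \neg \Box p is true.
      At 6: \Box p requires p at every successor {1, 2, 3, 6}.
        p fails at 1, so \Box p is false at 6.
Satisfying worlds: {0, 3, 4, 6}

4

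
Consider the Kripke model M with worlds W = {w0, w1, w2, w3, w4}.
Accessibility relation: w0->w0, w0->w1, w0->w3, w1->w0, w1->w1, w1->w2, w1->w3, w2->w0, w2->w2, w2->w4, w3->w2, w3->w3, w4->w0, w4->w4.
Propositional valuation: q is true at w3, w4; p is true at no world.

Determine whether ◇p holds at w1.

No

At w1: ◇p requires p at some successor in {w0, w1, w2, w3}.
  At w0: p is false.
  At w1: p is false.
  At w2: p is false.
  At w3: p is false.
So ◇p is false at w1.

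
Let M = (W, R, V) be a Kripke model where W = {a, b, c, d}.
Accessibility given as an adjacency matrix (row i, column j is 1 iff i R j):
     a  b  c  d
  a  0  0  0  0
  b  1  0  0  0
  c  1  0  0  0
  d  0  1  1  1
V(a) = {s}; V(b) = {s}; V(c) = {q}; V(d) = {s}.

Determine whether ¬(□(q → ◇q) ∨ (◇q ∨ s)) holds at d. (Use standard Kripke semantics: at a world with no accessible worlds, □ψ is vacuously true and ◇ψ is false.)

No

At d: □(q → ◇q) ∨ (◇q ∨ s) is true, so ¬(□(q → ◇q) ∨ (◇q ∨ s)) is false.
  At d: □(q → ◇q) is false, ◇q ∨ s is true, so □(q → ◇q) ∨ (◇q ∨ s) is true.
    At d: □(q → ◇q) requires q → ◇q at every successor {b, c, d}.
      q → ◇q fails at c, so □(q → ◇q) is false at d.
    At d: ◇q is true, s is true, so ◇q ∨ s is true.
      At d: ◇q requires q at some successor in {b, c, d}.
        q holds at c, so ◇q is true at d.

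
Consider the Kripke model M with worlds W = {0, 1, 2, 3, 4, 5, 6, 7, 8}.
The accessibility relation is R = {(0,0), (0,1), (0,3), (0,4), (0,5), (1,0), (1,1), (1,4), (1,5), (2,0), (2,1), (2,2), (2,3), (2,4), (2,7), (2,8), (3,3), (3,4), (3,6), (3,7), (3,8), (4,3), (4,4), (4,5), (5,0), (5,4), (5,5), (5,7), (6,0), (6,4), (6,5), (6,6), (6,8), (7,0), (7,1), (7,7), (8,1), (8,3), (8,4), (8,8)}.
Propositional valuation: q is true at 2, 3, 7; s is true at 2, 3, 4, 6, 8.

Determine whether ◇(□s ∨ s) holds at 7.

Recall that □ψ holds at a world iff ψ holds at every accessible world, and ◇ψ holds iff ψ holds at some accessible world.
At 7: ◇(□s ∨ s) requires □s ∨ s at some successor in {0, 1, 7}.
  At 0: □s ∨ s is false.
  At 1: □s ∨ s is false.
  At 7: □s ∨ s is false.
So ◇(□s ∨ s) is false at 7.

No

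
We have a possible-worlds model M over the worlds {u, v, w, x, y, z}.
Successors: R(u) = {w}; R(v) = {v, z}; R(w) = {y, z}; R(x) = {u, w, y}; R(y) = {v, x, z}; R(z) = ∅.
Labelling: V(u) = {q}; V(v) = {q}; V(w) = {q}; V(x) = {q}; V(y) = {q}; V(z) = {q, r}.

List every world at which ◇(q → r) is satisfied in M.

v, w, y

Let φ = ◇(q → r). Evaluate φ at each world:
  u (successors {w}): φ is false.
  v (successors {v, z}): φ is true.
  w (successors {y, z}): φ is true.
  x (successors {u, w, y}): φ is false.
  y (successors {v, x, z}): φ is true.
  z (successors ∅): φ is false.
For instance, at x:
  At x: ◇(q → r) requires q → r at some successor in {u, w, y}.
    At u: q → r is false.
    At w: q → r is false.
    At y: q → r is false.
  So ◇(q → r) is false at x.
Satisfying worlds: {v, w, y}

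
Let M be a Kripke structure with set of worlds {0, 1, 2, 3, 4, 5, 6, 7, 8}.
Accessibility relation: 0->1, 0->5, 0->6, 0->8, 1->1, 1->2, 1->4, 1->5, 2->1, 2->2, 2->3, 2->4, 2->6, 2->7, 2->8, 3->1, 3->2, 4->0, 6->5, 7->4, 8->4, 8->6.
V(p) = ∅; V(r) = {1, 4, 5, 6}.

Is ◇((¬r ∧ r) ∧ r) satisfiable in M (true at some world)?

No

Let φ = ◇((¬r ∧ r) ∧ r). Evaluate φ at each world:
  0 (successors {1, 5, 6, 8}): φ is false.
  1 (successors {1, 2, 4, 5}): φ is false.
  2 (successors {1, 2, 3, 4, 6, 7, 8}): φ is false.
  3 (successors {1, 2}): φ is false.
  4 (successors {0}): φ is false.
  5 (successors ∅): φ is false.
  6 (successors {5}): φ is false.
  7 (successors {4}): φ is false.
  8 (successors {4, 6}): φ is false.
For instance, at 3:
  At 3: ◇((¬r ∧ r) ∧ r) requires (¬r ∧ r) ∧ r at some successor in {1, 2}.
    At 1: (¬r ∧ r) ∧ r is false.
    At 2: (¬r ∧ r) ∧ r is false.
  So ◇((¬r ∧ r) ∧ r) is false at 3.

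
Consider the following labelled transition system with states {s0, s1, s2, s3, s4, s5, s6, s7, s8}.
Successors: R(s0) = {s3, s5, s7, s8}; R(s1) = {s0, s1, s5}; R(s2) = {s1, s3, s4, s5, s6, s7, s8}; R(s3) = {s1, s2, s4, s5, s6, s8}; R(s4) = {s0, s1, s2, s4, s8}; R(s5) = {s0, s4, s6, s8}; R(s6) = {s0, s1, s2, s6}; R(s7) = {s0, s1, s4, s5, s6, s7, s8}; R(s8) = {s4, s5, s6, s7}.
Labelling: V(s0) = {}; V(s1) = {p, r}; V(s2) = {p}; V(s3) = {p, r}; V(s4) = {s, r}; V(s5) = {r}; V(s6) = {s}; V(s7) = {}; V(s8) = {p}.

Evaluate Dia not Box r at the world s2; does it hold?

Recall that Box ψ holds at a world iff ψ holds at every accessible world, and Dia ψ holds iff ψ holds at some accessible world.
At s2: Dia not Box r requires not Box r at some successor in {s1, s3, s4, s5, s6, s7, s8}.
  not Box r holds at s1, so Dia not Box r is true at s2.
    At s1: Box r is false, so not Box r is true.
      At s1: Box r requires r at every successor {s0, s1, s5}.
        r fails at s0, so Box r is false at s1.

Yes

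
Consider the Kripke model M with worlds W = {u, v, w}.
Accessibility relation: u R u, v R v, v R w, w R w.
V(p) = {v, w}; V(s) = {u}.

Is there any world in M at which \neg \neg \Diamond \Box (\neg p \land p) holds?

No

Let φ = \neg \neg \Diamond \Box (\neg p \land p). Evaluate φ at each world:
  u (successors {u}): φ is false.
  v (successors {v, w}): φ is false.
  w (successors {w}): φ is false.
For instance, at w:
  At w: \neg \Diamond \Box (\neg p \land p) is true, so \neg \neg \Diamond \Box (\neg p \land p) is false.
    At w: \Diamond \Box (\neg p \land p) is false, so \neg \Diamond \Box (\neg p \land p) is true.
      At w: \Diamond \Box (\neg p \land p) requires \Box (\neg p \land p) at some successor in {w}.
        At w: \Box (\neg p \land p) is false.
      So \Diamond \Box (\neg p \land p) is false at w.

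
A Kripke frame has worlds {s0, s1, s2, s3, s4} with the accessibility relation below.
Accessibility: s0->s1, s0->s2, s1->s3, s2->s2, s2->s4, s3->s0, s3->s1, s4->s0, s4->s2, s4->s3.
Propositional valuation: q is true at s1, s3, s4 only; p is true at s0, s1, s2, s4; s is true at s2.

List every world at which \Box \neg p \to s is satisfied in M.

s0, s2, s3, s4

Recall that \Box ψ holds at a world iff ψ holds at every accessible world, and \Diamond ψ holds iff ψ holds at some accessible world.
Let φ = \Box \neg p \to s. Evaluate φ at each world:
  s0 (successors {s1, s2}): φ is true.
  s1 (successors {s3}): φ is false.
  s2 (successors {s2, s4}): φ is true.
  s3 (successors {s0, s1}): φ is true.
  s4 (successors {s0, s2, s3}): φ is true.
For instance, at s1:
  At s1: \Box \neg p is true, s is false, so \Box \neg p \to s is false.
    At s1: \Box \neg p requires \neg p at every successor {s3}.
      At s3: \neg p is true.
    So \Box \neg p is true at s1.
Satisfying worlds: {s0, s2, s3, s4}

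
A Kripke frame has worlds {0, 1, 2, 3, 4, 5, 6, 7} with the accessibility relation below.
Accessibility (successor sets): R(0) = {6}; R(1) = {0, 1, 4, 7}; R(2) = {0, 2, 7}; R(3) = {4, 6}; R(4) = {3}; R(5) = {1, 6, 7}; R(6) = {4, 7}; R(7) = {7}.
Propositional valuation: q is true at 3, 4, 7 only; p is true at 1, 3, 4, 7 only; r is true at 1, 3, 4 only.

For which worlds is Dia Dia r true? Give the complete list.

Recall that Dia ψ holds at a world iff ψ holds at some accessible world.
Let φ = Dia Dia r. Evaluate φ at each world:
  0 (successors {6}): φ is true.
  1 (successors {0, 1, 4, 7}): φ is true.
  2 (successors {0, 2, 7}): φ is false.
  3 (successors {4, 6}): φ is true.
  4 (successors {3}): φ is true.
  5 (successors {1, 6, 7}): φ is true.
  6 (successors {4, 7}): φ is true.
  7 (successors {7}): φ is false.
For instance, at 0:
  At 0: Dia Dia r requires Dia r at some successor in {6}.
    Dia r holds at 6, so Dia Dia r is true at 0.
      At 6: Dia r requires r at some successor in {4, 7}.
        r holds at 4, so Dia r is true at 6.
Satisfying worlds: {0, 1, 3, 4, 5, 6}

0, 1, 3, 4, 5, 6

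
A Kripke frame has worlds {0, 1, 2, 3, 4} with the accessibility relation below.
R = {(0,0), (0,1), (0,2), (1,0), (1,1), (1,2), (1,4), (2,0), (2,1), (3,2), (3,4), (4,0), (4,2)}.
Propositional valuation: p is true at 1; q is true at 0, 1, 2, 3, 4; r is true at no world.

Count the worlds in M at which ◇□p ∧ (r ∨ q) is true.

Recall that □ψ holds at a world iff ψ holds at every accessible world, and ◇ψ holds iff ψ holds at some accessible world.
Let φ = ◇□p ∧ (r ∨ q). Evaluate φ at each world:
  0 (successors {0, 1, 2}): φ is false.
  1 (successors {0, 1, 2, 4}): φ is false.
  2 (successors {0, 1}): φ is false.
  3 (successors {2, 4}): φ is false.
  4 (successors {0, 2}): φ is false.
For instance, at 4:
  At 4: ◇□p is false, r ∨ q is true, so ◇□p ∧ (r ∨ q) is false.
    At 4: ◇□p requires □p at some successor in {0, 2}.
      At 0: □p is false.
      At 2: □p is false.
    So ◇□p is false at 4.
Satisfying worlds: none.

0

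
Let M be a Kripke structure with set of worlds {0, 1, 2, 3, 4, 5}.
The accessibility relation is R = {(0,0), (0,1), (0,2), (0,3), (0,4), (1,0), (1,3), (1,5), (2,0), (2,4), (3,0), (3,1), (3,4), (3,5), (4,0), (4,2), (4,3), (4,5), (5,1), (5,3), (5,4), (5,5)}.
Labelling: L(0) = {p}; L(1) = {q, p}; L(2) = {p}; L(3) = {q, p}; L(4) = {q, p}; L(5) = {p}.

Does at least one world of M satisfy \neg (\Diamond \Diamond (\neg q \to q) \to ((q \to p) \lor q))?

No

Let φ = \neg (\Diamond \Diamond (\neg q \to q) \to ((q \to p) \lor q)). Evaluate φ at each world:
  0 (successors {0, 1, 2, 3, 4}): φ is false.
  1 (successors {0, 3, 5}): φ is false.
  2 (successors {0, 4}): φ is false.
  3 (successors {0, 1, 4, 5}): φ is false.
  4 (successors {0, 2, 3, 5}): φ is false.
  5 (successors {1, 3, 4, 5}): φ is false.
For instance, at 0:
  At 0: \Diamond \Diamond (\neg q \to q) \to ((q \to p) \lor q) is true, so \neg (\Diamond \Diamond (\neg q \to q) \to ((q \to p) \lor q)) is false.
    At 0: \Diamond \Diamond (\neg q \to q) is true, (q \to p) \lor q is true, so \Diamond \Diamond (\neg q \to q) \to ((q \to p) \lor q) is true.
      At 0: \Diamond \Diamond (\neg q \to q) requires \Diamond (\neg q \to q) at some successor in {0, 1, 2, 3, 4}.
        \Diamond (\neg q \to q) holds at 0, so \Diamond \Diamond (\neg q \to q) is true at 0.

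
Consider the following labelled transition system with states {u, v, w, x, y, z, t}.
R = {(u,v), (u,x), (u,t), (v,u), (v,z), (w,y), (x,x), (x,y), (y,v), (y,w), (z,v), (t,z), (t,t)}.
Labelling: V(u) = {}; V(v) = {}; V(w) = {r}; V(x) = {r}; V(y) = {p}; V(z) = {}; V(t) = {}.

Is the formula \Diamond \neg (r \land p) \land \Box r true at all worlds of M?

Let φ = \Diamond \neg (r \land p) \land \Box r. Evaluate φ at each world:
  u (successors {v, x, t}): φ is false.
  v (successors {u, z}): φ is false.
  w (successors {y}): φ is false.
  x (successors {x, y}): φ is false.
  y (successors {v, w}): φ is false.
  z (successors {v}): φ is false.
  t (successors {z, t}): φ is false.
Detail at u (counterexample):
  At u: \Diamond \neg (r \land p) is true, \Box r is false, so \Diamond \neg (r \land p) \land \Box r is false.
    At u: \Diamond \neg (r \land p) requires \neg (r \land p) at some successor in {v, x, t}.
      \neg (r \land p) holds at v, so \Diamond \neg (r \land p) is true at u.
    At u: \Box r requires r at every successor {v, x, t}.
      r fails at v, so \Box r is false at u.

No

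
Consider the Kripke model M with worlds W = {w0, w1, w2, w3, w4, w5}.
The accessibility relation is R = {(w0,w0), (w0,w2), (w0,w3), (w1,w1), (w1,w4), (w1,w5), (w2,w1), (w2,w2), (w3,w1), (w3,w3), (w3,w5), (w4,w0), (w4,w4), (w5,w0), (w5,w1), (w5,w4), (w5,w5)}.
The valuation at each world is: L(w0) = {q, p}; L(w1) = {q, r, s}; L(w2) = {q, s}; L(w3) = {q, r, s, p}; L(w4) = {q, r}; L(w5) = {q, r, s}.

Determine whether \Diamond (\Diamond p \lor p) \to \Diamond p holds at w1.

At w1: \Diamond (\Diamond p \lor p) is true, \Diamond p is false, so \Diamond (\Diamond p \lor p) \to \Diamond p is false.
  At w1: \Diamond (\Diamond p \lor p) requires \Diamond p \lor p at some successor in {w1, w4, w5}.
    \Diamond p \lor p holds at w4, so \Diamond (\Diamond p \lor p) is true at w1.
      At w4: \Diamond p is true, p is false, so \Diamond p \lor p is true.
  At w1: \Diamond p requires p at some successor in {w1, w4, w5}.
    At w1: p is false.
    At w4: p is false.
    At w5: p is false.
  So \Diamond p is false at w1.

No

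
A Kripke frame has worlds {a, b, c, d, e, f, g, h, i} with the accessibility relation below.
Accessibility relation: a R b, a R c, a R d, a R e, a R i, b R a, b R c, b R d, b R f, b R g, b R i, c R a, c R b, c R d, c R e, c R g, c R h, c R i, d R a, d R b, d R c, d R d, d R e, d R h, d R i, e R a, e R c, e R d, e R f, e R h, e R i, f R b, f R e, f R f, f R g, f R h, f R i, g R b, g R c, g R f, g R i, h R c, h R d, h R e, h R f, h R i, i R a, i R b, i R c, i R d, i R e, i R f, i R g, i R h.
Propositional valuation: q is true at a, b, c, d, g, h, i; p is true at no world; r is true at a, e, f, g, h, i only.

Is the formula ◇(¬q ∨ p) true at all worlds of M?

Yes

Let φ = ◇(¬q ∨ p). Evaluate φ at each world:
  a (successors {b, c, d, e, i}): φ is true.
  b (successors {a, c, d, f, g, i}): φ is true.
  c (successors {a, b, d, e, g, h, i}): φ is true.
  d (successors {a, b, c, d, e, h, i}): φ is true.
  e (successors {a, c, d, f, h, i}): φ is true.
  f (successors {b, e, f, g, h, i}): φ is true.
  g (successors {b, c, f, i}): φ is true.
  h (successors {c, d, e, f, i}): φ is true.
  i (successors {a, b, c, d, e, f, g, h}): φ is true.
For instance, at e:
  At e: ◇(¬q ∨ p) requires ¬q ∨ p at some successor in {a, c, d, f, h, i}.
    ¬q ∨ p holds at f, so ◇(¬q ∨ p) is true at e.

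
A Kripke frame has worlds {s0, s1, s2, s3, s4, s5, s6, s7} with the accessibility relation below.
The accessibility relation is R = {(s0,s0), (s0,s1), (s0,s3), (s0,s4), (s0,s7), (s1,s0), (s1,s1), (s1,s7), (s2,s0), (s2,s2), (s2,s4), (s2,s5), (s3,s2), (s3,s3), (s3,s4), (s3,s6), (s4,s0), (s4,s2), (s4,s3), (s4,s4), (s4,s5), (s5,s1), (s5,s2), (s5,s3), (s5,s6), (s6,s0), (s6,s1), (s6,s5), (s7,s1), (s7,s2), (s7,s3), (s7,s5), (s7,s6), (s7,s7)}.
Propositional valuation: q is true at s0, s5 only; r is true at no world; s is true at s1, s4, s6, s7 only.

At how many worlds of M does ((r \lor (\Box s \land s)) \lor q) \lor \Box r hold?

2

Let φ = ((r \lor (\Box s \land s)) \lor q) \lor \Box r. Evaluate φ at each world:
  s0 (successors {s0, s1, s3, s4, s7}): φ is true.
  s1 (successors {s0, s1, s7}): φ is false.
  s2 (successors {s0, s2, s4, s5}): φ is false.
  s3 (successors {s2, s3, s4, s6}): φ is false.
  s4 (successors {s0, s2, s3, s4, s5}): φ is false.
  s5 (successors {s1, s2, s3, s6}): φ is true.
  s6 (successors {s0, s1, s5}): φ is false.
  s7 (successors {s1, s2, s3, s5, s6, s7}): φ is false.
For instance, at s3:
  At s3: (r \lor (\Box s \land s)) \lor q is false, \Box r is false, so ((r \lor (\Box s \land s)) \lor q) \lor \Box r is false.
    At s3: r \lor (\Box s \land s) is false, q is false, so (r \lor (\Box s \land s)) \lor q is false.
      At s3: r is false, \Box s \land s is false, so r \lor (\Box s \land s) is false.
    At s3: \Box r requires r at every successor {s2, s3, s4, s6}.
      r fails at s2, so \Box r is false at s3.
Satisfying worlds: {s0, s5}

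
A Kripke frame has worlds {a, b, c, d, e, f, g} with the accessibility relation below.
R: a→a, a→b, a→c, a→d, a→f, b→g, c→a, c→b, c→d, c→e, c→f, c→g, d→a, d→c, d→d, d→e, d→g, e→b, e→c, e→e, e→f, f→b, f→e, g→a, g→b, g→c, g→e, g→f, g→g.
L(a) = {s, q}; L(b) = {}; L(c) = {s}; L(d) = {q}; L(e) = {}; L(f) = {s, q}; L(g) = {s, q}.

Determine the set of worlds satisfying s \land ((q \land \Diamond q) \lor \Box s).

Let φ = s \land ((q \land \Diamond q) \lor \Box s). Evaluate φ at each world:
  a (successors {a, b, c, d, f}): φ is true.
  b (successors {g}): φ is false.
  c (successors {a, b, d, e, f, g}): φ is false.
  d (successors {a, c, d, e, g}): φ is false.
  e (successors {b, c, e, f}): φ is false.
  f (successors {b, e}): φ is false.
  g (successors {a, b, c, e, f, g}): φ is true.
For instance, at d:
  At d: s is false, (q \land \Diamond q) \lor \Box s is true, so s \land ((q \land \Diamond q) \lor \Box s) is false.
    At d: q \land \Diamond q is true, \Box s is false, so (q \land \Diamond q) \lor \Box s is true.
      At d: q is true, \Diamond q is true, so q \land \Diamond q is true.
      At d: \Box s requires s at every successor {a, c, d, e, g}.
        s fails at d, so \Box s is false at d.
Satisfying worlds: {a, g}

a, g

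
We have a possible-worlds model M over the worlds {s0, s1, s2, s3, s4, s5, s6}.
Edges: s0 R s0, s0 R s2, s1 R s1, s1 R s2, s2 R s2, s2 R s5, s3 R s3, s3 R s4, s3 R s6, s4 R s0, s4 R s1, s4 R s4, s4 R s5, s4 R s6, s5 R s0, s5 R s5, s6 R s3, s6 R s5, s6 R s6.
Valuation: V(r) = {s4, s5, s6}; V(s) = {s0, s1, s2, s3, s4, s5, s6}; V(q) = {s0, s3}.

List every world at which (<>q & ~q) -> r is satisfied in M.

s0, s1, s2, s3, s4, s5, s6

Let φ = (<>q & ~q) -> r. Evaluate φ at each world:
  s0 (successors {s0, s2}): φ is true.
  s1 (successors {s1, s2}): φ is true.
  s2 (successors {s2, s5}): φ is true.
  s3 (successors {s3, s4, s6}): φ is true.
  s4 (successors {s0, s1, s4, s5, s6}): φ is true.
  s5 (successors {s0, s5}): φ is true.
  s6 (successors {s3, s5, s6}): φ is true.
For instance, at s5:
  At s5: <>q & ~q is true, r is true, so (<>q & ~q) -> r is true.
    At s5: <>q is true, ~q is true, so <>q & ~q is true.
      At s5: <>q requires q at some successor in {s0, s5}.
        q holds at s0, so <>q is true at s5.
Satisfying worlds: {s0, s1, s2, s3, s4, s5, s6}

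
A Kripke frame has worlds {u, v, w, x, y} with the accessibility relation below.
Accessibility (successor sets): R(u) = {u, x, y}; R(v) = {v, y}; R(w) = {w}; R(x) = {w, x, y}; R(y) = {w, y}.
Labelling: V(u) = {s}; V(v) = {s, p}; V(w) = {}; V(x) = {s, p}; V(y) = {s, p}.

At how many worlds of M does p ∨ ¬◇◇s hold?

4

Let φ = p ∨ ¬◇◇s. Evaluate φ at each world:
  u (successors {u, x, y}): φ is false.
  v (successors {v, y}): φ is true.
  w (successors {w}): φ is true.
  x (successors {w, x, y}): φ is true.
  y (successors {w, y}): φ is true.
For instance, at u:
  At u: p is false, ¬◇◇s is false, so p ∨ ¬◇◇s is false.
    At u: ◇◇s is true, so ¬◇◇s is false.
      At u: ◇◇s requires ◇s at some successor in {u, x, y}.
        ◇s holds at u, so ◇◇s is true at u.
Satisfying worlds: {v, w, x, y}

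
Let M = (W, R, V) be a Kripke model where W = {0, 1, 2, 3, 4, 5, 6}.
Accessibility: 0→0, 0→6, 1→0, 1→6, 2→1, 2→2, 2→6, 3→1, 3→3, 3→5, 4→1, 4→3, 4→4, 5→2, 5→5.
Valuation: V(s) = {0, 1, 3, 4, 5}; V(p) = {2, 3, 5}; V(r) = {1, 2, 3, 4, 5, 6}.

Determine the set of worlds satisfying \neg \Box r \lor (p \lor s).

Let φ = \neg \Box r \lor (p \lor s). Evaluate φ at each world:
  0 (successors {0, 6}): φ is true.
  1 (successors {0, 6}): φ is true.
  2 (successors {1, 2, 6}): φ is true.
  3 (successors {1, 3, 5}): φ is true.
  4 (successors {1, 3, 4}): φ is true.
  5 (successors {2, 5}): φ is true.
  6 (successors ∅): φ is false.
For instance, at 4:
  At 4: \neg \Box r is false, p \lor s is true, so \neg \Box r \lor (p \lor s) is true.
    At 4: \Box r is true, so \neg \Box r is false.
      At 4: \Box r requires r at every successor {1, 3, 4}.
        At 1: r is true.
        At 3: r is true.
        At 4: r is true.
      So \Box r is true at 4.
Satisfying worlds: {0, 1, 2, 3, 4, 5}

0, 1, 2, 3, 4, 5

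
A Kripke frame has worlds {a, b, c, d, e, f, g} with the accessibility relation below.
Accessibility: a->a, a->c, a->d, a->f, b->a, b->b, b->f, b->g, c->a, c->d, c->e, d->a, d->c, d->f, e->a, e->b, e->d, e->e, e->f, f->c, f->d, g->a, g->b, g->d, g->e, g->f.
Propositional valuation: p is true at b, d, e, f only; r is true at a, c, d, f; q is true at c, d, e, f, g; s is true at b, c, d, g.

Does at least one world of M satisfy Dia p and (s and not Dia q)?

No

Let φ = Dia p and (s and not Dia q). Evaluate φ at each world:
  a (successors {a, c, d, f}): φ is false.
  b (successors {a, b, f, g}): φ is false.
  c (successors {a, d, e}): φ is false.
  d (successors {a, c, f}): φ is false.
  e (successors {a, b, d, e, f}): φ is false.
  f (successors {c, d}): φ is false.
  g (successors {a, b, d, e, f}): φ is false.
For instance, at b:
  At b: Dia p is true, s and not Dia q is false, so Dia p and (s and not Dia q) is false.
    At b: Dia p requires p at some successor in {a, b, f, g}.
      p holds at b, so Dia p is true at b.
    At b: s is true, not Dia q is false, so s and not Dia q is false.
      At b: Dia q is true, so not Dia q is false.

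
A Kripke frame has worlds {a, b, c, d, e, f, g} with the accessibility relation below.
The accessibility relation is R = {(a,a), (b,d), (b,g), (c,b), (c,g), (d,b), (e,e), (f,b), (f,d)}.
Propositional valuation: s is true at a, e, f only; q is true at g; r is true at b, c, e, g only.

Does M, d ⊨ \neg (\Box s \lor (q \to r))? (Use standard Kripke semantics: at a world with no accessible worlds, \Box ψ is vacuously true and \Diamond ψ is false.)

No

Recall that \Box ψ holds at a world iff ψ holds at every accessible world, and \Diamond ψ holds iff ψ holds at some accessible world.
At d: \Box s \lor (q \to r) is true, so \neg (\Box s \lor (q \to r)) is false.
  At d: \Box s is false, q \to r is true, so \Box s \lor (q \to r) is true.
    At d: \Box s requires s at every successor {b}.
      s fails at b, so \Box s is false at d.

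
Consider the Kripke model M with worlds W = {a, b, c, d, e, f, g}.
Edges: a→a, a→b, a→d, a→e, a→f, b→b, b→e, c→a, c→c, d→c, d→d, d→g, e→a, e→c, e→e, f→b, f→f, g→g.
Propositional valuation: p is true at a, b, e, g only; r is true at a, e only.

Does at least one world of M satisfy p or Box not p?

Recall that Box ψ holds at a world iff ψ holds at every accessible world, and Dia ψ holds iff ψ holds at some accessible world.
Let φ = p or Box not p. Evaluate φ at each world:
  a (successors {a, b, d, e, f}): φ is true.
  b (successors {b, e}): φ is true.
  c (successors {a, c}): φ is false.
  d (successors {c, d, g}): φ is false.
  e (successors {a, c, e}): φ is true.
  f (successors {b, f}): φ is false.
  g (successors {g}): φ is true.
Detail at a (witness):
  At a: p is true, Box not p is false, so p or Box not p is true.
    At a: Box not p requires not p at every successor {a, b, d, e, f}.
      not p fails at a, so Box not p is false at a.

Yes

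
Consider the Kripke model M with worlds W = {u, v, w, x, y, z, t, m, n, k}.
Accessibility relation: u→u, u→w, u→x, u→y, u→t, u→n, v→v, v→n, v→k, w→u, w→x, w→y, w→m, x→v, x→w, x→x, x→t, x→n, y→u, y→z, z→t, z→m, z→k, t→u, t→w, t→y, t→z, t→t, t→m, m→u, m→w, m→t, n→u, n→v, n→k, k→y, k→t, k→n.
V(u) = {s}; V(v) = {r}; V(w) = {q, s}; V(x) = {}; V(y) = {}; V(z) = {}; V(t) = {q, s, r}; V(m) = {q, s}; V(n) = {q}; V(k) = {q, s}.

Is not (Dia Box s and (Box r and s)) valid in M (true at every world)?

Let φ = not (Dia Box s and (Box r and s)). Evaluate φ at each world:
  u (successors {u, w, x, y, t, n}): φ is true.
  v (successors {v, n, k}): φ is true.
  w (successors {u, x, y, m}): φ is true.
  x (successors {v, w, x, t, n}): φ is true.
  y (successors {u, z}): φ is true.
  z (successors {t, m, k}): φ is true.
  t (successors {u, w, y, z, t, m}): φ is true.
  m (successors {u, w, t}): φ is true.
  n (successors {u, v, k}): φ is true.
  k (successors {y, t, n}): φ is true.
For instance, at k:
  At k: Dia Box s and (Box r and s) is false, so not (Dia Box s and (Box r and s)) is true.
    At k: Dia Box s is false, Box r and s is false, so Dia Box s and (Box r and s) is false.
      At k: Dia Box s requires Box s at some successor in {y, t, n}.
        At y: Box s is false.
        At t: Box s is false.
        At n: Box s is false.
      So Dia Box s is false at k.
      At k: Box r is false, s is true, so Box r and s is false.

Yes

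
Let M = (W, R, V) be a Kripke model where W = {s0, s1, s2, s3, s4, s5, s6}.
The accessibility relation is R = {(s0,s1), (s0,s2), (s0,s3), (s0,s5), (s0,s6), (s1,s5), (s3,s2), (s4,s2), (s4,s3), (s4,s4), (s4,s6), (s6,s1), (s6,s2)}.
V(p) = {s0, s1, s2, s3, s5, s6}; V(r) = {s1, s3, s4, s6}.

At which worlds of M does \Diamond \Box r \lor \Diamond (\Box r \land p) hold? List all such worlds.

s0, s1, s3, s4, s6

Recall that \Box ψ holds at a world iff ψ holds at every accessible world, and \Diamond ψ holds iff ψ holds at some accessible world.
Let φ = \Diamond \Box r \lor \Diamond (\Box r \land p). Evaluate φ at each world:
  s0 (successors {s1, s2, s3, s5, s6}): φ is true.
  s1 (successors {s5}): φ is true.
  s2 (successors ∅): φ is false.
  s3 (successors {s2}): φ is true.
  s4 (successors {s2, s3, s4, s6}): φ is true.
  s5 (successors ∅): φ is false.
  s6 (successors {s1, s2}): φ is true.
For instance, at s1:
  At s1: \Diamond \Box r is true, \Diamond (\Box r \land p) is true, so \Diamond \Box r \lor \Diamond (\Box r \land p) is true.
    At s1: \Diamond \Box r requires \Box r at some successor in {s5}.
      \Box r holds at s5, so \Diamond \Box r is true at s1.
    At s1: \Diamond (\Box r \land p) requires \Box r \land p at some successor in {s5}.
      \Box r \land p holds at s5, so \Diamond (\Box r \land p) is true at s1.
Satisfying worlds: {s0, s1, s3, s4, s6}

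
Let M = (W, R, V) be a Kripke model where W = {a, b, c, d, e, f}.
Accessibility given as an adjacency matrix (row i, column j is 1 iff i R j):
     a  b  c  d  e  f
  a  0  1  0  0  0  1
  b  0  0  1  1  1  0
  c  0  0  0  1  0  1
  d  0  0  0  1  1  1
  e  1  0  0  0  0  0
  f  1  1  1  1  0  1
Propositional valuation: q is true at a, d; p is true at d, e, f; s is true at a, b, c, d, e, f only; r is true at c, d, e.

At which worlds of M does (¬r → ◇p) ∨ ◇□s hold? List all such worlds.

a, b, c, d, e, f

Let φ = (¬r → ◇p) ∨ ◇□s. Evaluate φ at each world:
  a (successors {b, f}): φ is true.
  b (successors {c, d, e}): φ is true.
  c (successors {d, f}): φ is true.
  d (successors {d, e, f}): φ is true.
  e (successors {a}): φ is true.
  f (successors {a, b, c, d, f}): φ is true.
For instance, at e:
  At e: ¬r → ◇p is true, ◇□s is true, so (¬r → ◇p) ∨ ◇□s is true.
    At e: ¬r is false, ◇p is false, so ¬r → ◇p is true.
      At e: ◇p requires p at some successor in {a}.
        At a: p is false.
      So ◇p is false at e.
    At e: ◇□s requires □s at some successor in {a}.
      □s holds at a, so ◇□s is true at e.
Satisfying worlds: {a, b, c, d, e, f}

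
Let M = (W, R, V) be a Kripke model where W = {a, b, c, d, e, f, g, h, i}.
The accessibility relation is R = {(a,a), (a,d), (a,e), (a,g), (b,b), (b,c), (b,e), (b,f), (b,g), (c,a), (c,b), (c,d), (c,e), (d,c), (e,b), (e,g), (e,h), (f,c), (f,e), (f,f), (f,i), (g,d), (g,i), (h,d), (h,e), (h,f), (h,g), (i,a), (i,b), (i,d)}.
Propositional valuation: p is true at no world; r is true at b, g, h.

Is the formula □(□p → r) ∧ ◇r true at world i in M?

At i: □(□p → r) is true, ◇r is true, so □(□p → r) ∧ ◇r is true.
  At i: □(□p → r) requires □p → r at every successor {a, b, d}.
      At a: □p is false, r is false, so □p → r is true.
      At b: □p is false, r is true, so □p → r is true.
      At d: □p is false, r is false, so □p → r is true.
  So □(□p → r) is true at i.
  At i: ◇r requires r at some successor in {a, b, d}.
    r holds at b, so ◇r is true at i.

Yes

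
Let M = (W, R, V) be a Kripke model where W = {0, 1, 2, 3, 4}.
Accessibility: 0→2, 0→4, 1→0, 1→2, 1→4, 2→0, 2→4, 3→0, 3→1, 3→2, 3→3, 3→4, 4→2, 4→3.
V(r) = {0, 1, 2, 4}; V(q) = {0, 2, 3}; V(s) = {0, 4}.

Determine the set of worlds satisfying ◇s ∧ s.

0

Let φ = ◇s ∧ s. Evaluate φ at each world:
  0 (successors {2, 4}): φ is true.
  1 (successors {0, 2, 4}): φ is false.
  2 (successors {0, 4}): φ is false.
  3 (successors {0, 1, 2, 3, 4}): φ is false.
  4 (successors {2, 3}): φ is false.
For instance, at 0:
  At 0: ◇s is true, s is true, so ◇s ∧ s is true.
    At 0: ◇s requires s at some successor in {2, 4}.
      s holds at 4, so ◇s is true at 0.
Satisfying worlds: {0}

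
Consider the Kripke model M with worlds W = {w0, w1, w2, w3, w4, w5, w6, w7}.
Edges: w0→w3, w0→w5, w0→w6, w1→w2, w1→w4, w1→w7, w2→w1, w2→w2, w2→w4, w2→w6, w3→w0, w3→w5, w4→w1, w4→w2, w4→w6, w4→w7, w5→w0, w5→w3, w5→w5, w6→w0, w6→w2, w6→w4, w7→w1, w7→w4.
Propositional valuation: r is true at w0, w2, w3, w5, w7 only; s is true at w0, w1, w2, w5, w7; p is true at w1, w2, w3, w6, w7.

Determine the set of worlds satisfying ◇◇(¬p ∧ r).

Let φ = ◇◇(¬p ∧ r). Evaluate φ at each world:
  w0 (successors {w3, w5, w6}): φ is true.
  w1 (successors {w2, w4, w7}): φ is false.
  w2 (successors {w1, w2, w4, w6}): φ is true.
  w3 (successors {w0, w5}): φ is true.
  w4 (successors {w1, w2, w6, w7}): φ is true.
  w5 (successors {w0, w3, w5}): φ is true.
  w6 (successors {w0, w2, w4}): φ is true.
  w7 (successors {w1, w4}): φ is false.
For instance, at w5:
  At w5: ◇◇(¬p ∧ r) requires ◇(¬p ∧ r) at some successor in {w0, w3, w5}.
    ◇(¬p ∧ r) holds at w0, so ◇◇(¬p ∧ r) is true at w5.
      At w0: ◇(¬p ∧ r) requires ¬p ∧ r at some successor in {w3, w5, w6}.
        ¬p ∧ r holds at w5, so ◇(¬p ∧ r) is true at w0.
Satisfying worlds: {w0, w2, w3, w4, w5, w6}

w0, w2, w3, w4, w5, w6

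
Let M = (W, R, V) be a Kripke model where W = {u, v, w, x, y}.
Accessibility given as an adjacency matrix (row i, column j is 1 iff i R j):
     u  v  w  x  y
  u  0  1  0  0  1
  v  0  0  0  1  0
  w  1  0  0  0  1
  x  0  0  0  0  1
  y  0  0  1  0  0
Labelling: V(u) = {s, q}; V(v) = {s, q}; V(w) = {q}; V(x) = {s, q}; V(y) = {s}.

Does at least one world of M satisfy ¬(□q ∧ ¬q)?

Yes

Let φ = ¬(□q ∧ ¬q). Evaluate φ at each world:
  u (successors {v, y}): φ is true.
  v (successors {x}): φ is true.
  w (successors {u, y}): φ is true.
  x (successors {y}): φ is true.
  y (successors {w}): φ is false.
Detail at u (witness):
  At u: □q ∧ ¬q is false, so ¬(□q ∧ ¬q) is true.
    At u: □q is false, ¬q is false, so □q ∧ ¬q is false.
      At u: □q requires q at every successor {v, y}.
        q fails at y, so □q is false at u.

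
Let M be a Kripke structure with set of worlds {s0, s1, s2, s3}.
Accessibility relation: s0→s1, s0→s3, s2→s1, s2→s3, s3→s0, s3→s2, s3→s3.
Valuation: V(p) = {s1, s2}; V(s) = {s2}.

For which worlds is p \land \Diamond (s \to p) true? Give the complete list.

s2

Recall that \Diamond ψ holds at a world iff ψ holds at some accessible world.
Let φ = p \land \Diamond (s \to p). Evaluate φ at each world:
  s0 (successors {s1, s3}): φ is false.
  s1 (successors ∅): φ is false.
  s2 (successors {s1, s3}): φ is true.
  s3 (successors {s0, s2, s3}): φ is false.
For instance, at s3:
  At s3: p is false, \Diamond (s \to p) is true, so p \land \Diamond (s \to p) is false.
    At s3: \Diamond (s \to p) requires s \to p at some successor in {s0, s2, s3}.
      s \to p holds at s0, so \Diamond (s \to p) is true at s3.
Satisfying worlds: {s2}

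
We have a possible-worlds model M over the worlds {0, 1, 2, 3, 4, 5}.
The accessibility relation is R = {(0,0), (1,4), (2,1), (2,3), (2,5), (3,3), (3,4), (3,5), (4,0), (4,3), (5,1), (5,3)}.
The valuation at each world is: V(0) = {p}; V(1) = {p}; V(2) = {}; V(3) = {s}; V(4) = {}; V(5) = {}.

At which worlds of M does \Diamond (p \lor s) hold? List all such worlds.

Let φ = \Diamond (p \lor s). Evaluate φ at each world:
  0 (successors {0}): φ is true.
  1 (successors {4}): φ is false.
  2 (successors {1, 3, 5}): φ is true.
  3 (successors {3, 4, 5}): φ is true.
  4 (successors {0, 3}): φ is true.
  5 (successors {1, 3}): φ is true.
For instance, at 1:
  At 1: \Diamond (p \lor s) requires p \lor s at some successor in {4}.
    At 4: p \lor s is false.
  So \Diamond (p \lor s) is false at 1.
Satisfying worlds: {0, 2, 3, 4, 5}

0, 2, 3, 4, 5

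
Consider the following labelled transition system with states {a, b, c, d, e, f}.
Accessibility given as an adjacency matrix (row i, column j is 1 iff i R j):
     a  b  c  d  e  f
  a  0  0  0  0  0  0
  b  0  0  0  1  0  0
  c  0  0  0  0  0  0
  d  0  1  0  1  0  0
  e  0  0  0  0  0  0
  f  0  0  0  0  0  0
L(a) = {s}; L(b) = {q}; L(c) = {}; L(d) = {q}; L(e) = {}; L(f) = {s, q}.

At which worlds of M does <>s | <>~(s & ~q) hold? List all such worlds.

b, d

Recall that <>ψ holds at a world iff ψ holds at some accessible world.
Let φ = <>s | <>~(s & ~q). Evaluate φ at each world:
  a (successors ∅): φ is false.
  b (successors {d}): φ is true.
  c (successors ∅): φ is false.
  d (successors {b, d}): φ is true.
  e (successors ∅): φ is false.
  f (successors ∅): φ is false.
For instance, at b:
  At b: <>s is false, <>~(s & ~q) is true, so <>s | <>~(s & ~q) is true.
    At b: <>s requires s at some successor in {d}.
      At d: s is false.
    So <>s is false at b.
    At b: <>~(s & ~q) requires ~(s & ~q) at some successor in {d}.
      ~(s & ~q) holds at d, so <>~(s & ~q) is true at b.
Satisfying worlds: {b, d}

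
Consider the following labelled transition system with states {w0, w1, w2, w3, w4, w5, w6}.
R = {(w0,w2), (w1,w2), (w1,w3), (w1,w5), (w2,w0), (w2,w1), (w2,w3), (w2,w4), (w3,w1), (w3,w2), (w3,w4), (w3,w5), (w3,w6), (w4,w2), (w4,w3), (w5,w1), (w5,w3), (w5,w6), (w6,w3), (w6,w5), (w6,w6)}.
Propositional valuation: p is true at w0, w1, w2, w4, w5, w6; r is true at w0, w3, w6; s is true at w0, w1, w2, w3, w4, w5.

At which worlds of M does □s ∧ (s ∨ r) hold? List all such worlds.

w0, w1, w2, w4

Let φ = □s ∧ (s ∨ r). Evaluate φ at each world:
  w0 (successors {w2}): φ is true.
  w1 (successors {w2, w3, w5}): φ is true.
  w2 (successors {w0, w1, w3, w4}): φ is true.
  w3 (successors {w1, w2, w4, w5, w6}): φ is false.
  w4 (successors {w2, w3}): φ is true.
  w5 (successors {w1, w3, w6}): φ is false.
  w6 (successors {w3, w5, w6}): φ is false.
For instance, at w2:
  At w2: □s is true, s ∨ r is true, so □s ∧ (s ∨ r) is true.
    At w2: □s requires s at every successor {w0, w1, w3, w4}.
      At w0: s is true.
      At w1: s is true.
      At w3: s is true.
      At w4: s is true.
    So □s is true at w2.
Satisfying worlds: {w0, w1, w2, w4}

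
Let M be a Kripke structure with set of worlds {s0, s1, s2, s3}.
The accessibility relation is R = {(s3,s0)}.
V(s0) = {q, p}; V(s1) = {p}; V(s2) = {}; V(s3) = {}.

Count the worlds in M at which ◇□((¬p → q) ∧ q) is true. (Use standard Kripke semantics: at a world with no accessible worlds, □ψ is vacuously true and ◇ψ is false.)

Let φ = ◇□((¬p → q) ∧ q). Evaluate φ at each world:
  s0 (successors ∅): φ is false.
  s1 (successors ∅): φ is false.
  s2 (successors ∅): φ is false.
  s3 (successors {s0}): φ is true.
For instance, at s3:
  At s3: ◇□((¬p → q) ∧ q) requires □((¬p → q) ∧ q) at some successor in {s0}.
    □((¬p → q) ∧ q) holds at s0, so ◇□((¬p → q) ∧ q) is true at s3.
      At s0: no accessible worlds, so □((¬p → q) ∧ q) holds vacuously.
Satisfying worlds: {s3}

1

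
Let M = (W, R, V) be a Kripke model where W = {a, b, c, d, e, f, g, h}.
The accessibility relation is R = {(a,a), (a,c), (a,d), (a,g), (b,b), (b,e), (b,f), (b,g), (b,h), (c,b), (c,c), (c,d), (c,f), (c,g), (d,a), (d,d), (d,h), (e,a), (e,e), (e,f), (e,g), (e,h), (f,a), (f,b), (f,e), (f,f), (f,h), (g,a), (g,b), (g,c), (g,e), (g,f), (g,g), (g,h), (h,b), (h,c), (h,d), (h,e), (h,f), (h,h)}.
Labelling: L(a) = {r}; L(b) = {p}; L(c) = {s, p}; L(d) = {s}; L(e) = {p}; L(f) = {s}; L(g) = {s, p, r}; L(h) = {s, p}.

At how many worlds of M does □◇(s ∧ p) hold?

8

Let φ = □◇(s ∧ p). Evaluate φ at each world:
  a (successors {a, c, d, g}): φ is true.
  b (successors {b, e, f, g, h}): φ is true.
  c (successors {b, c, d, f, g}): φ is true.
  d (successors {a, d, h}): φ is true.
  e (successors {a, e, f, g, h}): φ is true.
  f (successors {a, b, e, f, h}): φ is true.
  g (successors {a, b, c, e, f, g, h}): φ is true.
  h (successors {b, c, d, e, f, h}): φ is true.
For instance, at a:
  At a: □◇(s ∧ p) requires ◇(s ∧ p) at every successor {a, c, d, g}.
    At a: ◇(s ∧ p) is true.
    At c: ◇(s ∧ p) is true.
    At d: ◇(s ∧ p) is true.
    At g: ◇(s ∧ p) is true.
  So □◇(s ∧ p) is true at a.
Satisfying worlds: {a, b, c, d, e, f, g, h}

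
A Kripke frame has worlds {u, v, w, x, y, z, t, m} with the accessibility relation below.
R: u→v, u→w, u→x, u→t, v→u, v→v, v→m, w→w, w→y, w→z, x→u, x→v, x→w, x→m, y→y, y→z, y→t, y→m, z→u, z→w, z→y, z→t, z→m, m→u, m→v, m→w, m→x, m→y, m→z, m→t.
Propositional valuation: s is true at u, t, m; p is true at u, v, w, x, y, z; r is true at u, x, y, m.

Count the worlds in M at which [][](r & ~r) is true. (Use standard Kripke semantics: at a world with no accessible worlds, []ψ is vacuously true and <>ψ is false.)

Recall that []ψ holds at a world iff ψ holds at every accessible world, and <>ψ holds iff ψ holds at some accessible world.
Let φ = [][](r & ~r). Evaluate φ at each world:
  u (successors {v, w, x, t}): φ is false.
  v (successors {u, v, m}): φ is false.
  w (successors {w, y, z}): φ is false.
  x (successors {u, v, w, m}): φ is false.
  y (successors {y, z, t, m}): φ is false.
  z (successors {u, w, y, t, m}): φ is false.
  t (successors ∅): φ is true.
  m (successors {u, v, w, x, y, z, t}): φ is false.
For instance, at y:
  At y: [][](r & ~r) requires [](r & ~r) at every successor {y, z, t, m}.
    [](r & ~r) fails at y, so [][](r & ~r) is false at y.
      At y: [](r & ~r) requires r & ~r at every successor {y, z, t, m}.
        r & ~r fails at y, so [](r & ~r) is false at y.
Satisfying worlds: {t}

1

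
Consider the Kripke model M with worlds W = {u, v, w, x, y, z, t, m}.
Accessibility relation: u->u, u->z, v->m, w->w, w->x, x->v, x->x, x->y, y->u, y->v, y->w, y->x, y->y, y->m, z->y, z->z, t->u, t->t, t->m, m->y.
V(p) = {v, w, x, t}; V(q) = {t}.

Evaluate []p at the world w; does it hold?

Yes

At w: []p requires p at every successor {w, x}.
  At w: p is true.
  At x: p is true.
So []p is true at w.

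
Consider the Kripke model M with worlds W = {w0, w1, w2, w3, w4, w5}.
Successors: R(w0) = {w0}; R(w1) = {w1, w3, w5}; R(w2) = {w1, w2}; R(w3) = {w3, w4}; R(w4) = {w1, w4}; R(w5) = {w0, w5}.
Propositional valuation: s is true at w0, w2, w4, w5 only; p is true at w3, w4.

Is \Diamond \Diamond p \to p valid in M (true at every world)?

No

Let φ = \Diamond \Diamond p \to p. Evaluate φ at each world:
  w0 (successors {w0}): φ is true.
  w1 (successors {w1, w3, w5}): φ is false.
  w2 (successors {w1, w2}): φ is false.
  w3 (successors {w3, w4}): φ is true.
  w4 (successors {w1, w4}): φ is true.
  w5 (successors {w0, w5}): φ is true.
Detail at w1 (counterexample):
  At w1: \Diamond \Diamond p is true, p is false, so \Diamond \Diamond p \to p is false.
    At w1: \Diamond \Diamond p requires \Diamond p at some successor in {w1, w3, w5}.
      \Diamond p holds at w1, so \Diamond \Diamond p is true at w1.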